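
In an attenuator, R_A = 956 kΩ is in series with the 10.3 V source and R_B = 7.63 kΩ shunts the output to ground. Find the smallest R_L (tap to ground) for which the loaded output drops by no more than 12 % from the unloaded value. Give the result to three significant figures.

R_L(min) ≈ 55.5 kΩ

Output resistance R_th = R_A‖R_B = (956 × 7.63)/963.6 = 7.570 kΩ.
The fractional drop is R_th/(R_th + R_L); requiring this ≤ 0.120 gives R_L ≥ R_th(1/0.120 − 1) = 7.570 × 7.333 = 55.5 kΩ.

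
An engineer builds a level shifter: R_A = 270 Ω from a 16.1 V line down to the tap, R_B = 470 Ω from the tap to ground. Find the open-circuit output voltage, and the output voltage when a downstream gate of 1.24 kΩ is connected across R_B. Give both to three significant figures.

Unloaded: 10.2 V; loaded: 8.98 V

Open-circuit: V = 16.1 × 470/(270 + 470) = 10.2 V.
With the load, R_B becomes R_B‖R_L = 340.8 Ω, so V = 16.1 × 340.8/610.8 = 8.98 V.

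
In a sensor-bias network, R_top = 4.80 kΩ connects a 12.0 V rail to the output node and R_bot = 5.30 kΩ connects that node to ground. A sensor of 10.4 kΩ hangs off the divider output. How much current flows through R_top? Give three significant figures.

I ≈ 1.44 mA

R_bot‖R_L = 3.511 kΩ, so the source sees R_top + R_bot‖R_L = 8.311 kΩ.
I = 12.0 V / 8.311 kΩ = 1.44 mA.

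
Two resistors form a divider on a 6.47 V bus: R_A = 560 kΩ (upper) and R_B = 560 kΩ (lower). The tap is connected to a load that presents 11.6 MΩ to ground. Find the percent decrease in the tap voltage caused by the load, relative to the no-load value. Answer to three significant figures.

2.36 %

The divider's output (Thévenin) resistance is R_A‖R_B = 280.0 kΩ.
Fractional drop under load = R_th/(R_th + R_L) = 280.0 / (280.0 + 11600) = 0.02357.
So the output falls by 2.36 %.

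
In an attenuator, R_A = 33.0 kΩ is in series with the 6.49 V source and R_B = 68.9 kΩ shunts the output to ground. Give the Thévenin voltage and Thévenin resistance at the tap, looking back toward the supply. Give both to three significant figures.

V_th is the open-circuit tap voltage: 6.49 × 68.9/(33.0 + 68.9) = 4.39 V.
With the supply zeroed, R_A and R_B appear in parallel from the tap: R_th = R_A‖R_B = (33.0 × 68.9)/101.9 = 22.3 kΩ.

V_th = 4.39 V, R_th = 22.3 kΩ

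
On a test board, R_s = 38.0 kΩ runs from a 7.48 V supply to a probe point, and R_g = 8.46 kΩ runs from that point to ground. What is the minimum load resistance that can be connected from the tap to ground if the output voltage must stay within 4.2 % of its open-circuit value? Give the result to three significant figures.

R_L(min) ≈ 158 kΩ

Output resistance R_th = R_s‖R_g = (38.0 × 8.46)/46.46 = 6.920 kΩ.
The fractional drop is R_th/(R_th + R_L); requiring this ≤ 0.0420 gives R_L ≥ R_th(1/0.0420 − 1) = 6.920 × 22.81 = 158 kΩ.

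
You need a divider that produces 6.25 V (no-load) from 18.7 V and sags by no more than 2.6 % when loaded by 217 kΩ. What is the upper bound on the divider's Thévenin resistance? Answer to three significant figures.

R_th ≤ 5.79 kΩ

Loading drop = R_th/(R_th + R_L) ≤ 0.0260, so R_th ≤ R_L · ε/(1−ε) = 217 kΩ × 0.0260/0.9740 = 5.79 kΩ.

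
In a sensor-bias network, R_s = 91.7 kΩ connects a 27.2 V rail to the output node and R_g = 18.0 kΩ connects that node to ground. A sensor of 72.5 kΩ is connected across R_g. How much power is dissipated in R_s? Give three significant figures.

Total resistance from the source is R_s + (R_g‖R_L) = 106.1 kΩ, so I = 27.2/106.1 kΩ = 0.2563 mA.
P = I²·R_s = (0.2563 mA)² × 91.7 kΩ = 6.02 mW.

P ≈ 6.02 mW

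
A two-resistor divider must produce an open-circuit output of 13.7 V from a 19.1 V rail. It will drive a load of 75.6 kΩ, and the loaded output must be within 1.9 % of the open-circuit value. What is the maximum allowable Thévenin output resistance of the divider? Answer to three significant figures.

R_th ≤ 1.46 kΩ

Loading drop = R_th/(R_th + R_L) ≤ 0.0190, so R_th ≤ R_L · ε/(1−ε) = 75.6 kΩ × 0.0190/0.9810 = 1.46 kΩ.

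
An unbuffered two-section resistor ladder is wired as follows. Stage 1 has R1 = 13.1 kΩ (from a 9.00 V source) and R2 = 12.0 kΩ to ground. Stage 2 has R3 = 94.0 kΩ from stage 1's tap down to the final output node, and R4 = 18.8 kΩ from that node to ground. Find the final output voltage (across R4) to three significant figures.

V_out ≈ 0.679 V

Stage 2 presents R3+R4 = 112.8 kΩ as a load on stage 1's tap.
Stage 1's lower leg becomes R2‖(R3+R4) = 10.85 kΩ, so V_mid = 9.00 × 10.85/23.95 = 4.076 V.
Stage 2 is itself unloaded: V_out = V_mid × R4/(R3+R4) = 4.076 × 18.8/112.8 = 0.679 V.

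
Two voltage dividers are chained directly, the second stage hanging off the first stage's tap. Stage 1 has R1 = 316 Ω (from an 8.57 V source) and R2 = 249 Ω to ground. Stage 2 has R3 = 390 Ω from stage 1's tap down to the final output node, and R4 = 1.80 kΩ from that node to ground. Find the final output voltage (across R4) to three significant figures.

Stage 2 presents R3+R4 = 2190 Ω as a load on stage 1's tap.
Stage 1's lower leg becomes R2‖(R3+R4) = 223.6 Ω, so V_mid = 8.57 × 223.6/539.6 = 3.551 V.
Stage 2 is itself unloaded: V_out = V_mid × R4/(R3+R4) = 3.551 × 1800/2190 = 2.92 V.

V_out ≈ 2.92 V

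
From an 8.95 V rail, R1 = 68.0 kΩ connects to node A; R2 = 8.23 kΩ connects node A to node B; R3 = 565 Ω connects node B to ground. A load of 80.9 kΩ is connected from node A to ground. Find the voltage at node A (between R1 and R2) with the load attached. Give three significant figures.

Below node A the series string R2+R3 = 8795 Ω sits in parallel with the 80900 Ω load: 7933 Ω.
V_A = 8.95 × 7933/(68000 + 7933) = 0.935 V.

V ≈ 0.935 V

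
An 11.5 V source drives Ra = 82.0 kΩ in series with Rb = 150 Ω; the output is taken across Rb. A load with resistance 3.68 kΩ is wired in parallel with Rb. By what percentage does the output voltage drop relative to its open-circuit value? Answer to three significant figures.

3.91 %

The divider's output (Thévenin) resistance is Ra‖Rb = 149.7 Ω.
Fractional drop under load = R_th/(R_th + R_L) = 149.7 / (149.7 + 3680) = 0.03910.
So the output falls by 3.91 %.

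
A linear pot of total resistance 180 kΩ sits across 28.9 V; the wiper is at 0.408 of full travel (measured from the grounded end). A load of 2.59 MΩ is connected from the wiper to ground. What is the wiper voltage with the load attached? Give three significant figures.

V ≈ 11.6 V

The wiper splits the pot into (1−α)R = 106.6 kΩ above and αR = 73.44 kΩ below.
Lower section ‖ load = 71.42 kΩ.
V_wiper = 28.9 × 71.42/(106.6 + 71.42) = 11.6 V.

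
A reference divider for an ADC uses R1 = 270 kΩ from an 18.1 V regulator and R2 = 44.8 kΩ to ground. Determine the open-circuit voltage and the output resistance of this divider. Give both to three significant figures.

V_th is the open-circuit tap voltage: 18.1 × 44.8/(270 + 44.8) = 2.58 V.
With the supply zeroed, R1 and R2 appear in parallel from the tap: R_th = R1‖R2 = (270 × 44.8)/314.8 = 38.4 kΩ.

V_th = 2.58 V, R_th = 38.4 kΩ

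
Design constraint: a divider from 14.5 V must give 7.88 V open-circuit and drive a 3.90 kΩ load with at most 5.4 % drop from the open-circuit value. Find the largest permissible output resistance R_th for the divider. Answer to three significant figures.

Loading drop = R_th/(R_th + R_L) ≤ 0.0540, so R_th ≤ R_L · ε/(1−ε) = 3.90 kΩ × 0.0540/0.9460 = 223 Ω.
(Any R1, R2 with R2/(R1+R2) = 0.543 and R1‖R2 ≤ 223 Ω will meet the spec.)

R_th ≤ 223 Ω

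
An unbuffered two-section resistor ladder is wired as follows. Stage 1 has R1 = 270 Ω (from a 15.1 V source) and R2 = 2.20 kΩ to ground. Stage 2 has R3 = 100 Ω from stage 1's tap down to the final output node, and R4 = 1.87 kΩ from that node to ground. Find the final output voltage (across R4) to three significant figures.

V_out ≈ 11.4 V

Stage 2 presents R3+R4 = 1970 Ω as a load on stage 1's tap.
Stage 1's lower leg becomes R2‖(R3+R4) = 1039 Ω, so V_mid = 15.1 × 1039/1309 = 11.99 V.
Stage 2 is itself unloaded: V_out = V_mid × R4/(R3+R4) = 11.99 × 1870/1970 = 11.4 V.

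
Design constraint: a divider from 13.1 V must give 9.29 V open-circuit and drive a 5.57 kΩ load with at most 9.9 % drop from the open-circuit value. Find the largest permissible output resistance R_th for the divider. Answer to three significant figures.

R_th ≤ 612 Ω

Loading drop = R_th/(R_th + R_L) ≤ 0.0990, so R_th ≤ R_L · ε/(1−ε) = 5.57 kΩ × 0.0990/0.9010 = 612 Ω.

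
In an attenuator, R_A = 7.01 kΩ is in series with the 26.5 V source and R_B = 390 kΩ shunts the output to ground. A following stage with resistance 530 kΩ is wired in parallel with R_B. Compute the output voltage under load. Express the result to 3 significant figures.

The load sits in parallel with R_B: R_B‖R_L = (390 × 530) / (390 + 530) = 224.7 kΩ.
V_out = 26.5 × 224.7 / (7.01 + 224.7) = 26.5 × 224.7/231.7 = 25.7 V.

V_out ≈ 25.7 V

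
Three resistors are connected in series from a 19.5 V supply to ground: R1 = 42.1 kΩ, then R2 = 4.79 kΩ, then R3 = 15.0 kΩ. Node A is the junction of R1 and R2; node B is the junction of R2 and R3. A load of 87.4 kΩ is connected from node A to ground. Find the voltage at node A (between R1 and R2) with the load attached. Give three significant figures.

V ≈ 5.40 V

Below node A the series string R2+R3 = 19.79 kΩ sits in parallel with the 87.4 kΩ load: 16.14 kΩ.
V_A = 19.5 × 16.14/(42.1 + 16.14) = 5.40 V.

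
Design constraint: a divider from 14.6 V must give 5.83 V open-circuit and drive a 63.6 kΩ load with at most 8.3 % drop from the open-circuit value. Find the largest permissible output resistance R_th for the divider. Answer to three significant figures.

Loading drop = R_th/(R_th + R_L) ≤ 0.0830, so R_th ≤ R_L · ε/(1−ε) = 63.6 kΩ × 0.0830/0.9170 = 5.76 kΩ.

R_th ≤ 5.76 kΩ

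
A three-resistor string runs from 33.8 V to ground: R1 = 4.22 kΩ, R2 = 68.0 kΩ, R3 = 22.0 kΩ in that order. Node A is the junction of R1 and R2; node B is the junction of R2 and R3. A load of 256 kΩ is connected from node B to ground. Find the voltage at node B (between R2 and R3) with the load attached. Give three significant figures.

At node B, R3 is in parallel with the load: R3‖R_L = 20.26 kΩ.
Below node A the resistance is R2 + (R3‖R_L) = 88.26 kΩ, so V_A = 33.8 × 88.26/92.48 = 32.26 V.
Then V_B = V_A × (R3‖R_L)/(R2 + R3‖R_L) = 32.26 × 20.26/88.26 = 7.40 V.

V ≈ 7.40 V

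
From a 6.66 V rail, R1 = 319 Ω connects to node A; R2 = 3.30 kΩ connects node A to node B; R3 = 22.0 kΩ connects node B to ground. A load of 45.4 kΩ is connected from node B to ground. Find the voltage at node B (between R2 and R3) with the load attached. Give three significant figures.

V ≈ 5.35 V

At node B, R3 is in parallel with the load: R3‖R_L = 14820 Ω.
Below node A the resistance is R2 + (R3‖R_L) = 18120 Ω, so V_A = 6.66 × 18120/18440 = 6.545 V.
Then V_B = V_A × (R3‖R_L)/(R2 + R3‖R_L) = 6.545 × 14820/18120 = 5.35 V.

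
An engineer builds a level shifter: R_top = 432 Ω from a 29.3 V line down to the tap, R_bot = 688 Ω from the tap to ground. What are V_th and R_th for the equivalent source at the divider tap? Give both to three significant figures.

V_th is the open-circuit tap voltage: 29.3 × 688/(432 + 688) = 18.0 V.
With the supply zeroed, R_top and R_bot appear in parallel from the tap: R_th = R_top‖R_bot = (432 × 688)/1120 = 265 Ω.

V_th = 18.0 V, R_th = 265 Ω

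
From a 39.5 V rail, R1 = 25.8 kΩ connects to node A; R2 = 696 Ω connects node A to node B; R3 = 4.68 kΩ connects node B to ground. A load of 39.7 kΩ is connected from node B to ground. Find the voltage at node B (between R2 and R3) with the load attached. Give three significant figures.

V ≈ 5.39 V

At node B, R3 is in parallel with the load: R3‖R_L = 4186 Ω.
Below node A the resistance is R2 + (R3‖R_L) = 4882 Ω, so V_A = 39.5 × 4882/30680 = 6.286 V.
Then V_B = V_A × (R3‖R_L)/(R2 + R3‖R_L) = 6.286 × 4186/4882 = 5.39 V.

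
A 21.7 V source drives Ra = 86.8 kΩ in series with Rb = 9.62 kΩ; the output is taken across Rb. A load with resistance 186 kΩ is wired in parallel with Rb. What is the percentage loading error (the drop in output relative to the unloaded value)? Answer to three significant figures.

The divider's output (Thévenin) resistance is Ra‖Rb = 8.660 kΩ.
Fractional drop under load = R_th/(R_th + R_L) = 8.660 / (8.660 + 186) = 0.04449.
So the output falls by 4.45 %.

4.45 %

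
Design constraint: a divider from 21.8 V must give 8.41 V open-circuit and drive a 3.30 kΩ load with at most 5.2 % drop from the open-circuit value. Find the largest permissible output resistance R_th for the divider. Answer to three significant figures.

Loading drop = R_th/(R_th + R_L) ≤ 0.0520, so R_th ≤ R_L · ε/(1−ε) = 3.30 kΩ × 0.0520/0.9480 = 181 Ω.

R_th ≤ 181 Ω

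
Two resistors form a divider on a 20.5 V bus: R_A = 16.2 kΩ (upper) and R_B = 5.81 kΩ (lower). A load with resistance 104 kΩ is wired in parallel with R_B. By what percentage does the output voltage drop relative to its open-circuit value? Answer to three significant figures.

3.95 %

The divider's output (Thévenin) resistance is R_A‖R_B = 4.276 kΩ.
Fractional drop under load = R_th/(R_th + R_L) = 4.276 / (4.276 + 104) = 0.03949.
So the output falls by 3.95 %.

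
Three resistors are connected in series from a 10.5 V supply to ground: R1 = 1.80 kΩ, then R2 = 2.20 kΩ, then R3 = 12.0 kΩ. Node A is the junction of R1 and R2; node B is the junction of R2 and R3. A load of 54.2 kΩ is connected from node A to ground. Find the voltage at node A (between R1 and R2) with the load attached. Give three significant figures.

V ≈ 9.05 V

Below node A the series string R2+R3 = 14.20 kΩ sits in parallel with the 54.2 kΩ load: 11.25 kΩ.
V_A = 10.5 × 11.25/(1.80 + 11.25) = 9.05 V.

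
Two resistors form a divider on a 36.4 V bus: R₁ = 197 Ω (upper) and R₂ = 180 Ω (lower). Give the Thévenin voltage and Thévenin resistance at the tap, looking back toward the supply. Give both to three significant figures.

V_th = 17.4 V, R_th = 94.1 Ω

V_th is the open-circuit tap voltage: 36.4 × 180/(197 + 180) = 17.4 V.
With the supply zeroed, R₁ and R₂ appear in parallel from the tap: R_th = R₁‖R₂ = (197 × 180)/377.0 = 94.1 Ω.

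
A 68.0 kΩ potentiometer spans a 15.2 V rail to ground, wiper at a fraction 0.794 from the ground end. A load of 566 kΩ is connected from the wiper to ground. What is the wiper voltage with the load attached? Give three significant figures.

V ≈ 11.8 V

The wiper splits the pot into (1−α)R = 14.01 kΩ above and αR = 53.99 kΩ below.
Lower section ‖ load = 49.29 kΩ.
V_wiper = 15.2 × 49.29/(14.01 + 49.29) = 11.8 V.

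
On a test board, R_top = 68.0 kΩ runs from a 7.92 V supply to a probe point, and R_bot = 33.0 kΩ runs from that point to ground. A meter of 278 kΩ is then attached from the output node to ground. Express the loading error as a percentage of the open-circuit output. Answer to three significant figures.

The divider's output (Thévenin) resistance is R_top‖R_bot = 22.22 kΩ.
Fractional drop under load = R_th/(R_th + R_L) = 22.22 / (22.22 + 278) = 0.07401.
So the output falls by 7.40 %.

7.40 %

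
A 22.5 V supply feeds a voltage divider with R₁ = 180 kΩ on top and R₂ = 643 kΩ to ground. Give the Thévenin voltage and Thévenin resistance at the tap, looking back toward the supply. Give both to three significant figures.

V_th is the open-circuit tap voltage: 22.5 × 643/(180 + 643) = 17.6 V.
With the supply zeroed, R₁ and R₂ appear in parallel from the tap: R_th = R₁‖R₂ = (180 × 643)/823.0 = 141 kΩ.

V_th = 17.6 V, R_th = 141 kΩ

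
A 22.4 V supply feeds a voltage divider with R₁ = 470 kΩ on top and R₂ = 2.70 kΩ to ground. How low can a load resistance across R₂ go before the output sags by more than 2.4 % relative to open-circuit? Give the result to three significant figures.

R_L(min) ≈ 109 kΩ

Output resistance R_th = R₁‖R₂ = (470 × 2.70)/472.7 = 2.685 kΩ.
The fractional drop is R_th/(R_th + R_L); requiring this ≤ 0.0240 gives R_L ≥ R_th(1/0.0240 − 1) = 2.685 × 40.67 = 109 kΩ.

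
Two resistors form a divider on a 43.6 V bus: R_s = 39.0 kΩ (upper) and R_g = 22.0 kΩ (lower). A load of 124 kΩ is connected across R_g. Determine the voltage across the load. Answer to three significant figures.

The load sits in parallel with R_g: R_g‖R_L = (22.0 × 124) / (22.0 + 124) = 18.68 kΩ.
V_out = 43.6 × 18.68 / (39.0 + 18.68) = 43.6 × 18.68/57.68 = 14.1 V.
(Unloaded it would have been 15.7 V.)

V_out ≈ 14.1 V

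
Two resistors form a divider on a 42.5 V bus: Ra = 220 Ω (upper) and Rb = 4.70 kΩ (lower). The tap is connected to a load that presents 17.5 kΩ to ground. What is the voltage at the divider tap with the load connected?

V_out ≈ 40.1 V

The load sits in parallel with Rb: Rb‖R_L = (4700 × 17500) / (4700 + 17500) = 3705 Ω.
V_out = 42.5 × 3705 / (220 + 3705) = 42.5 × 3705/3925 = 40.1 V.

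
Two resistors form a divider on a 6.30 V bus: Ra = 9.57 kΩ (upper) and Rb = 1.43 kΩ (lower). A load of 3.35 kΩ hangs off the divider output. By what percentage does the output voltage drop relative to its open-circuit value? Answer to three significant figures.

Unloaded V = 6.30 × 1.43/11.00 = 0.8190 V.
Loaded: Rb‖R_L = 1.002 kΩ, giving V = 6.30 × 1.002/10.57 = 0.5972 V.
Drop = (0.8190 − 0.5972) / 0.8190 = 27.1 %.

27.1 %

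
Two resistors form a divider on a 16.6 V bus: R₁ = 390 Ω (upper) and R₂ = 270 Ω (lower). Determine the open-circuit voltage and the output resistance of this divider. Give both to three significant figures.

V_th = 6.79 V, R_th = 160 Ω

V_th is the open-circuit tap voltage: 16.6 × 270/(390 + 270) = 6.79 V.
With the supply zeroed, R₁ and R₂ appear in parallel from the tap: R_th = R₁‖R₂ = (390 × 270)/660.0 = 160 Ω.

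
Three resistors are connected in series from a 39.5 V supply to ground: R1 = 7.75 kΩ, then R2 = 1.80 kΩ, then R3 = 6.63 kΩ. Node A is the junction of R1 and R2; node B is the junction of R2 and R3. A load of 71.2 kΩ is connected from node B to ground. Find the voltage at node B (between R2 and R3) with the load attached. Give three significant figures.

V ≈ 15.3 V

At node B, R3 is in parallel with the load: R3‖R_L = 6.065 kΩ.
Below node A the resistance is R2 + (R3‖R_L) = 7.865 kΩ, so V_A = 39.5 × 7.865/15.62 = 19.90 V.
Then V_B = V_A × (R3‖R_L)/(R2 + R3‖R_L) = 19.90 × 6.065/7.865 = 15.3 V.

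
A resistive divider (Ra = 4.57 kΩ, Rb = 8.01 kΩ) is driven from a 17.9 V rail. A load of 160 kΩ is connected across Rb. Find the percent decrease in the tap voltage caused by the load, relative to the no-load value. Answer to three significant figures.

1.79 %

The divider's output (Thévenin) resistance is Ra‖Rb = 2.910 kΩ.
Fractional drop under load = R_th/(R_th + R_L) = 2.910 / (2.910 + 160) = 0.01786.
So the output falls by 1.79 %.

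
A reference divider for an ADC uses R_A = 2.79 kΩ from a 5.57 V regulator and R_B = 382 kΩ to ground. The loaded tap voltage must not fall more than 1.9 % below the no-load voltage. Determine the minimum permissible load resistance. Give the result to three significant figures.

Output resistance R_th = R_A‖R_B = (2.79 × 382)/384.8 = 2.770 kΩ.
The fractional drop is R_th/(R_th + R_L); requiring this ≤ 0.0190 gives R_L ≥ R_th(1/0.0190 − 1) = 2.770 × 51.63 = 143 kΩ.

R_L(min) ≈ 143 kΩ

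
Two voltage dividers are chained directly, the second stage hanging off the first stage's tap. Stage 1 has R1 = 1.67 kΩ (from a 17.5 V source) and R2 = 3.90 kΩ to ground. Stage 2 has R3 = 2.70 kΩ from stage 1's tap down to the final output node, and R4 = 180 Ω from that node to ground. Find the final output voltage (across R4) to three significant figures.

V_out ≈ 0.545 V

Stage 2 presents R3+R4 = 2880 Ω as a load on stage 1's tap.
Stage 1's lower leg becomes R2‖(R3+R4) = 1657 Ω, so V_mid = 17.5 × 1657/3327 = 8.715 V.
Stage 2 is itself unloaded: V_out = V_mid × R4/(R3+R4) = 8.715 × 180/2880 = 0.545 V.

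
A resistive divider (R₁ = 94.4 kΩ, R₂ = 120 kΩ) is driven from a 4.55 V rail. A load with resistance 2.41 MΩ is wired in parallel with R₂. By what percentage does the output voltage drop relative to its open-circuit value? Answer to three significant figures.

2.15 %

The divider's output (Thévenin) resistance is R₁‖R₂ = 52.84 kΩ.
Fractional drop under load = R_th/(R_th + R_L) = 52.84 / (52.84 + 2410) = 0.02145.
So the output falls by 2.15 %.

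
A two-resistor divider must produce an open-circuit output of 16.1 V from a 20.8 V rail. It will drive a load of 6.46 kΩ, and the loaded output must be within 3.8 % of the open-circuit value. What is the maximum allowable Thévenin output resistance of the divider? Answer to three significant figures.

Loading drop = R_th/(R_th + R_L) ≤ 0.0380, so R_th ≤ R_L · ε/(1−ε) = 6.46 kΩ × 0.0380/0.9620 = 255 Ω.

R_th ≤ 255 Ω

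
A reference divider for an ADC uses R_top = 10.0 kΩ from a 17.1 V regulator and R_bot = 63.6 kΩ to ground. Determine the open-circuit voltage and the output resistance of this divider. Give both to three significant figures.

V_th is the open-circuit tap voltage: 17.1 × 63.6/(10.0 + 63.6) = 14.8 V.
With the supply zeroed, R_top and R_bot appear in parallel from the tap: R_th = R_top‖R_bot = (10.0 × 63.6)/73.60 = 8.64 kΩ.

V_th = 14.8 V, R_th = 8.64 kΩ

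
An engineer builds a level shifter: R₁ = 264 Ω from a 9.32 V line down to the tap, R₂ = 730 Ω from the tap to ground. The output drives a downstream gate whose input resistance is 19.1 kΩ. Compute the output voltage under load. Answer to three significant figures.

The load sits in parallel with R₂: R₂‖R_L = (730 × 19100) / (730 + 19100) = 703.1 Ω.
V_out = 9.32 × 703.1 / (264 + 703.1) = 9.32 × 703.1/967.1 = 6.78 V.

V_out ≈ 6.78 V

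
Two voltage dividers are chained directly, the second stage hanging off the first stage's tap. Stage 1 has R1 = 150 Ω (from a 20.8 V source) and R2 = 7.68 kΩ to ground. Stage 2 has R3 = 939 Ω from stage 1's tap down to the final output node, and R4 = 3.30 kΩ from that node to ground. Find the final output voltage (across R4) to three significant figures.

Stage 2 presents R3+R4 = 4239 Ω as a load on stage 1's tap.
Stage 1's lower leg becomes R2‖(R3+R4) = 2731 Ω, so V_mid = 20.8 × 2731/2881 = 19.72 V.
Stage 2 is itself unloaded: V_out = V_mid × R4/(R3+R4) = 19.72 × 3300/4239 = 15.3 V.

V_out ≈ 15.3 V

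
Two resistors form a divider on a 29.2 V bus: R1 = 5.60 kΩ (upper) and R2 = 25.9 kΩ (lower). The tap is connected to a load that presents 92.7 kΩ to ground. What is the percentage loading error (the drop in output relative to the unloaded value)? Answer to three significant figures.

The divider's output (Thévenin) resistance is R1‖R2 = 4.604 kΩ.
Fractional drop under load = R_th/(R_th + R_L) = 4.604 / (4.604 + 92.7) = 0.04732.
So the output falls by 4.73 %.

4.73 %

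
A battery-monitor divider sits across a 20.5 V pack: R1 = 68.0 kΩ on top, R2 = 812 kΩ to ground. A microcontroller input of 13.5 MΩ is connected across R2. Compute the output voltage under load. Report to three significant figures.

V_out ≈ 18.8 V

The load sits in parallel with R2: R2‖R_L = (812 × 13500) / (812 + 13500) = 765.9 kΩ.
V_out = 20.5 × 765.9 / (68.0 + 765.9) = 20.5 × 765.9/833.9 = 18.8 V.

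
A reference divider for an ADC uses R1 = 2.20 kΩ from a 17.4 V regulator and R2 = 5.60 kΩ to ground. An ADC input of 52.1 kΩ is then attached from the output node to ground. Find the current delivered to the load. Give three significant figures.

I_L ≈ 0.233 mA

R2‖R_L = 5.056 kΩ; V_out = 17.4 × 5.056/7.256 = 12.12 V.
I_L = V_out / R_L = 12.12 / 52.1 kΩ = 0.233 mA.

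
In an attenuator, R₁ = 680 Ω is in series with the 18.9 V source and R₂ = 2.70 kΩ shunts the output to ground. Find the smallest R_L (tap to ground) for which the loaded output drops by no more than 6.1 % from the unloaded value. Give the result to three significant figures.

Output resistance R_th = R₁‖R₂ = (680 × 2700)/3380 = 543.2 Ω.
The fractional drop is R_th/(R_th + R_L); requiring this ≤ 0.0610 gives R_L ≥ R_th(1/0.0610 − 1) = 543.2 × 15.39 = 8.36 kΩ.

R_L(min) ≈ 8.36 kΩ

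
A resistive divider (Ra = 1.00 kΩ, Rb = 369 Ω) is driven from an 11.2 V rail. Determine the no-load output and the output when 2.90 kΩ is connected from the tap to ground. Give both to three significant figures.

Open-circuit: V = 11.2 × 369/(1000 + 369) = 3.02 V.
With the load, Rb becomes Rb‖R_L = 327.3 Ω, so V = 11.2 × 327.3/1327 = 2.76 V.

Unloaded: 3.02 V; loaded: 2.76 V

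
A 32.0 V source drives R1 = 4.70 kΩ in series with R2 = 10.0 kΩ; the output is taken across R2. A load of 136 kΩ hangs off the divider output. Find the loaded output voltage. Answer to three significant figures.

The load sits in parallel with R2: R2‖R_L = (10.0 × 136) / (10.0 + 136) = 9.315 kΩ.
V_out = 32.0 × 9.315 / (4.70 + 9.315) = 32.0 × 9.315/14.02 = 21.3 V.

V_out ≈ 21.3 V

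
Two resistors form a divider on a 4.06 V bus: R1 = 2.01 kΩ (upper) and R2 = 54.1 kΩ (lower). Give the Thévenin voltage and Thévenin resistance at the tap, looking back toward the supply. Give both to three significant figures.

V_th = 3.91 V, R_th = 1.94 kΩ

V_th is the open-circuit tap voltage: 4.06 × 54.1/(2.01 + 54.1) = 3.91 V.
With the supply zeroed, R1 and R2 appear in parallel from the tap: R_th = R1‖R2 = (2.01 × 54.1)/56.11 = 1.94 kΩ.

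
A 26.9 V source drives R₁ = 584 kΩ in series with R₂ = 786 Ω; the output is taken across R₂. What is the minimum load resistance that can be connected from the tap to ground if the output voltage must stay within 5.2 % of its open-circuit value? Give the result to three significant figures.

Output resistance R_th = R₁‖R₂ = (584000 × 786)/584800 = 784.9 Ω.
The fractional drop is R_th/(R_th + R_L); requiring this ≤ 0.0520 gives R_L ≥ R_th(1/0.0520 − 1) = 784.9 × 18.23 = 14.3 kΩ.

R_L(min) ≈ 14.3 kΩ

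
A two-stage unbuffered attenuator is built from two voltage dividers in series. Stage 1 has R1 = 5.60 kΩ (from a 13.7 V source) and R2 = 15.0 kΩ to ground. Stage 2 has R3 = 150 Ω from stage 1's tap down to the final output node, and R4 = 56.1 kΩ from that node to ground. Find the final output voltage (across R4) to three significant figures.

Stage 2 presents R3+R4 = 56250 Ω as a load on stage 1's tap.
Stage 1's lower leg becomes R2‖(R3+R4) = 11840 Ω, so V_mid = 13.7 × 11840/17440 = 9.301 V.
Stage 2 is itself unloaded: V_out = V_mid × R4/(R3+R4) = 9.301 × 56100/56250 = 9.28 V.

V_out ≈ 9.28 V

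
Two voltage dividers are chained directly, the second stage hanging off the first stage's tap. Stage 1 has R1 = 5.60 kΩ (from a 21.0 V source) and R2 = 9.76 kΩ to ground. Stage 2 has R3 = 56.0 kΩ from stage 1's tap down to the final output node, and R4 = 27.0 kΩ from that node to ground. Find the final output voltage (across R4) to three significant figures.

Stage 2 presents R3+R4 = 83.00 kΩ as a load on stage 1's tap.
Stage 1's lower leg becomes R2‖(R3+R4) = 8.733 kΩ, so V_mid = 21.0 × 8.733/14.33 = 12.80 V.
Stage 2 is itself unloaded: V_out = V_mid × R4/(R3+R4) = 12.80 × 27.0/83.00 = 4.16 V.

V_out ≈ 4.16 V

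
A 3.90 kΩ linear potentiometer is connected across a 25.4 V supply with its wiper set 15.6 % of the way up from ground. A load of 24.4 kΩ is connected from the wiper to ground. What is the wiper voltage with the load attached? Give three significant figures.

V ≈ 3.88 V

The wiper splits the pot into (1−α)R = 3292 Ω above and αR = 608.4 Ω below.
Lower section ‖ load = 593.6 Ω.
V_wiper = 25.4 × 593.6/(3292 + 593.6) = 3.88 V.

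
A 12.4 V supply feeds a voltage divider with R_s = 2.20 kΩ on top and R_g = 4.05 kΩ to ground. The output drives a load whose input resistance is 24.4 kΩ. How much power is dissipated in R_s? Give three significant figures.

Total resistance from the source is R_s + (R_g‖R_L) = 5.673 kΩ, so I = 12.4/5.673 kΩ = 2.186 mA.
P = I²·R_s = (2.186 mA)² × 2.20 kΩ = 10.5 mW.

P ≈ 10.5 mW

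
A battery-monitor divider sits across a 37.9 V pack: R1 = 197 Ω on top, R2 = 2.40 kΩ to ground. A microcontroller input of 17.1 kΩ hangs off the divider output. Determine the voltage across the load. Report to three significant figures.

V_out ≈ 34.7 V

The load sits in parallel with R2: R2‖R_L = (2400 × 17100) / (2400 + 17100) = 2105 Ω.
V_out = 37.9 × 2105 / (197 + 2105) = 37.9 × 2105/2302 = 34.7 V.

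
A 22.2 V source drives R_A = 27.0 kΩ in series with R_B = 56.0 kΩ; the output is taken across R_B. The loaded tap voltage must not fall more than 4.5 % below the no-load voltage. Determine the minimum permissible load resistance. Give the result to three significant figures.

Output resistance R_th = R_A‖R_B = (27.0 × 56.0)/83.00 = 18.22 kΩ.
The fractional drop is R_th/(R_th + R_L); requiring this ≤ 0.0450 gives R_L ≥ R_th(1/0.0450 − 1) = 18.22 × 21.22 = 387 kΩ.

R_L(min) ≈ 387 kΩ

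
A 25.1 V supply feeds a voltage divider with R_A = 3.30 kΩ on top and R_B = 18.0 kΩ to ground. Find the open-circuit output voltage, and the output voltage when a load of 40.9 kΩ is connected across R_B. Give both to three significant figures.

Open-circuit: V = 25.1 × 18.0/(3.30 + 18.0) = 21.2 V.
With the load, R_B becomes R_B‖R_L = 12.50 kΩ, so V = 25.1 × 12.50/15.80 = 19.9 V.

Unloaded: 21.2 V; loaded: 19.9 V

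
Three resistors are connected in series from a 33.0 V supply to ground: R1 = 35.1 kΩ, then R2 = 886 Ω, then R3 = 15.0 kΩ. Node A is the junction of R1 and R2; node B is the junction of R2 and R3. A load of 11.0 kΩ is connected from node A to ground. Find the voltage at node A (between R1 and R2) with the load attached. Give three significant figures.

V ≈ 5.16 V

Below node A the series string R2+R3 = 15890 Ω sits in parallel with the 11000 Ω load: 6500 Ω.
V_A = 33.0 × 6500/(35100 + 6500) = 5.16 V.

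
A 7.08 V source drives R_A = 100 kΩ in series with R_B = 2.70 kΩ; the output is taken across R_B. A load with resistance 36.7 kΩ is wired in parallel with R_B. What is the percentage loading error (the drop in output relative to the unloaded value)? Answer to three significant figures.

6.68 %

The divider's output (Thévenin) resistance is R_A‖R_B = 2.629 kΩ.
Fractional drop under load = R_th/(R_th + R_L) = 2.629 / (2.629 + 36.7) = 0.06685.
So the output falls by 6.68 %.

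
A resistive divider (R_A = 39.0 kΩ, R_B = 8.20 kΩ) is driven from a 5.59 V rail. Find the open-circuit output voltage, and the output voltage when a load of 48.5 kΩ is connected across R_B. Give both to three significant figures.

Open-circuit: V = 5.59 × 8.20/(39.0 + 8.20) = 0.971 V.
With the load, R_B becomes R_B‖R_L = 7.014 kΩ, so V = 5.59 × 7.014/46.01 = 0.852 V.

Unloaded: 0.971 V; loaded: 0.852 V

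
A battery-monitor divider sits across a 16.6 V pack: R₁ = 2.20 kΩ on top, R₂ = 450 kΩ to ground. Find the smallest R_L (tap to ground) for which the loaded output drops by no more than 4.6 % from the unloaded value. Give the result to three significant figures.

Output resistance R_th = R₁‖R₂ = (2.20 × 450)/452.2 = 2.189 kΩ.
The fractional drop is R_th/(R_th + R_L); requiring this ≤ 0.0460 gives R_L ≥ R_th(1/0.0460 − 1) = 2.189 × 20.74 = 45.4 kΩ.

R_L(min) ≈ 45.4 kΩ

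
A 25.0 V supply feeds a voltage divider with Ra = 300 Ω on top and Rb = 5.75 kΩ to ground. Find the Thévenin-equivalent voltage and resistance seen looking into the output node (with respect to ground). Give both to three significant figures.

V_th is the open-circuit tap voltage: 25.0 × 5750/(300 + 5750) = 23.8 V.
With the supply zeroed, Ra and Rb appear in parallel from the tap: R_th = Ra‖Rb = (300 × 5750)/6050 = 285 Ω.

V_th = 23.8 V, R_th = 285 Ω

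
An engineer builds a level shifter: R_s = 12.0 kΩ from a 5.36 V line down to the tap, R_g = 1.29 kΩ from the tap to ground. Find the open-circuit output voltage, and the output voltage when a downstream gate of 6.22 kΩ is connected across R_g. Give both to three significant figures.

Open-circuit: V = 5.36 × 1.29/(12.0 + 1.29) = 0.520 V.
With the load, R_g becomes R_g‖R_L = 1.068 kΩ, so V = 5.36 × 1.068/13.07 = 0.438 V.

Unloaded: 0.520 V; loaded: 0.438 V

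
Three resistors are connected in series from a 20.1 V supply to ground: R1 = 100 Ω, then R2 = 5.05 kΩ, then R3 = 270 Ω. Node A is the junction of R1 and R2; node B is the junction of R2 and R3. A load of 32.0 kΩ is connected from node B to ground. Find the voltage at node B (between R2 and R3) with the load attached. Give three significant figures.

At node B, R3 is in parallel with the load: R3‖R_L = 267.7 Ω.
Below node A the resistance is R2 + (R3‖R_L) = 5318 Ω, so V_A = 20.1 × 5318/5418 = 19.73 V.
Then V_B = V_A × (R3‖R_L)/(R2 + R3‖R_L) = 19.73 × 267.7/5318 = 0.993 V.

V ≈ 0.993 V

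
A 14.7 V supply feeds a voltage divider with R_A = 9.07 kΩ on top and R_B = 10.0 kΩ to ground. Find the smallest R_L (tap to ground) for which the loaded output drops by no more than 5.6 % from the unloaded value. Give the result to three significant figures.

R_L(min) ≈ 80.2 kΩ

Output resistance R_th = R_A‖R_B = (9.07 × 10.0)/19.07 = 4.756 kΩ.
The fractional drop is R_th/(R_th + R_L); requiring this ≤ 0.0560 gives R_L ≥ R_th(1/0.0560 − 1) = 4.756 × 16.86 = 80.2 kΩ.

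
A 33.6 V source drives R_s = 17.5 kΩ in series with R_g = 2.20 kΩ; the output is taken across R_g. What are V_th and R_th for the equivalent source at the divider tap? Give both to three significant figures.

V_th is the open-circuit tap voltage: 33.6 × 2.20/(17.5 + 2.20) = 3.75 V.
With the supply zeroed, R_s and R_g appear in parallel from the tap: R_th = R_s‖R_g = (17.5 × 2.20)/19.70 = 1.95 kΩ.

V_th = 3.75 V, R_th = 1.95 kΩ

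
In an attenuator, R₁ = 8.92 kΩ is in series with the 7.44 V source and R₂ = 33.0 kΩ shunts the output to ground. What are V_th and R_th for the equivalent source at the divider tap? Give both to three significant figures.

V_th is the open-circuit tap voltage: 7.44 × 33.0/(8.92 + 33.0) = 5.86 V.
With the supply zeroed, R₁ and R₂ appear in parallel from the tap: R_th = R₁‖R₂ = (8.92 × 33.0)/41.92 = 7.02 kΩ.

V_th = 5.86 V, R_th = 7.02 kΩ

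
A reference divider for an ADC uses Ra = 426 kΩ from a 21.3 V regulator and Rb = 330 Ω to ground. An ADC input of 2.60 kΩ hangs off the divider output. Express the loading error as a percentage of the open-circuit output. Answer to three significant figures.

11.3 %

Unloaded V = 21.3 × 330/426300 = 0.016487 V.
Loaded: Rb‖R_L = 292.8 Ω, giving V = 21.3 × 292.8/426300 = 0.014632 V.
Drop = (0.016487 − 0.014632) / 0.016487 = 11.3 %.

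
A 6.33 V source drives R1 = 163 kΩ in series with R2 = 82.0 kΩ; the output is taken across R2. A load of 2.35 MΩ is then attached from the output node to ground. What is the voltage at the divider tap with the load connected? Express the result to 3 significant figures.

V_out ≈ 2.07 V

The load sits in parallel with R2: R2‖R_L = (82.0 × 2350) / (82.0 + 2350) = 79.24 kΩ.
V_out = 6.33 × 79.24 / (163 + 79.24) = 6.33 × 79.24/242.2 = 2.07 V.
(Unloaded it would have been 2.12 V.)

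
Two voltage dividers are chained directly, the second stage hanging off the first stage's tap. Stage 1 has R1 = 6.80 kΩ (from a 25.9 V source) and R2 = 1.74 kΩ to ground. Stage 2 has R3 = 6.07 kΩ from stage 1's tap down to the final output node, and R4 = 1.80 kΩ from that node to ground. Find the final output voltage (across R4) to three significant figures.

V_out ≈ 1.03 V

Stage 2 presents R3+R4 = 7.870 kΩ as a load on stage 1's tap.
Stage 1's lower leg becomes R2‖(R3+R4) = 1.425 kΩ, so V_mid = 25.9 × 1.425/8.225 = 4.487 V.
Stage 2 is itself unloaded: V_out = V_mid × R4/(R3+R4) = 4.487 × 1.80/7.870 = 1.03 V.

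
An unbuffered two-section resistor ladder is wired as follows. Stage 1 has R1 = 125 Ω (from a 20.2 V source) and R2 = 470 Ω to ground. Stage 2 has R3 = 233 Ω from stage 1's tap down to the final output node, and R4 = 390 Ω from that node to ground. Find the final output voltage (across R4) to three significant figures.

Stage 2 presents R3+R4 = 623.0 Ω as a load on stage 1's tap.
Stage 1's lower leg becomes R2‖(R3+R4) = 267.9 Ω, so V_mid = 20.2 × 267.9/392.9 = 13.77 V.
Stage 2 is itself unloaded: V_out = V_mid × R4/(R3+R4) = 13.77 × 390/623.0 = 8.62 V.

V_out ≈ 8.62 V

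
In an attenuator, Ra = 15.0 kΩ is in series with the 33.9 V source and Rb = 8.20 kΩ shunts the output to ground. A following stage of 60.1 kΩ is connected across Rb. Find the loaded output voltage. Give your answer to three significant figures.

The load sits in parallel with Rb: Rb‖R_L = (8.20 × 60.1) / (8.20 + 60.1) = 7.216 kΩ.
V_out = 33.9 × 7.216 / (15.0 + 7.216) = 33.9 × 7.216/22.22 = 11.0 V.
(Unloaded it would have been 12.0 V.)

V_out ≈ 11.0 V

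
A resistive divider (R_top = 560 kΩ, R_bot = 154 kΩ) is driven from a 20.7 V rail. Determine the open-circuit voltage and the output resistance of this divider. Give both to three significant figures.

V_th = 4.46 V, R_th = 121 kΩ

V_th is the open-circuit tap voltage: 20.7 × 154/(560 + 154) = 4.46 V.
With the supply zeroed, R_top and R_bot appear in parallel from the tap: R_th = R_top‖R_bot = (560 × 154)/714.0 = 121 kΩ.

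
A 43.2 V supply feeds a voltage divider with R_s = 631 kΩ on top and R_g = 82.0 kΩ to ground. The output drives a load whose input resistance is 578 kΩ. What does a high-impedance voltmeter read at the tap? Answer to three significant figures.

The load sits in parallel with R_g: R_g‖R_L = (82.0 × 578) / (82.0 + 578) = 71.81 kΩ.
V_out = 43.2 × 71.81 / (631 + 71.81) = 43.2 × 71.81/702.8 = 4.41 V.
(Unloaded it would have been 4.97 V.)

V_out ≈ 4.41 V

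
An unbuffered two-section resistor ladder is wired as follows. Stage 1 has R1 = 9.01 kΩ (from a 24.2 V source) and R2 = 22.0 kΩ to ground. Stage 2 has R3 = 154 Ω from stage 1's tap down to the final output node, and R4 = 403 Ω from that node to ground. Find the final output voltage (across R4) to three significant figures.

Stage 2 presents R3+R4 = 557.0 Ω as a load on stage 1's tap.
Stage 1's lower leg becomes R2‖(R3+R4) = 543.2 Ω, so V_mid = 24.2 × 543.2/9553 = 1.376 V.
Stage 2 is itself unloaded: V_out = V_mid × R4/(R3+R4) = 1.376 × 403/557.0 = 0.996 V.

V_out ≈ 0.996 V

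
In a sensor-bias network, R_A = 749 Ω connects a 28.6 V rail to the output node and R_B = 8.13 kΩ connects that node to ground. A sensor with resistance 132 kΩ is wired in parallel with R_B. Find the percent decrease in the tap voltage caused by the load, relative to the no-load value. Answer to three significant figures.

0.517 %

The divider's output (Thévenin) resistance is R_A‖R_B = 685.8 Ω.
Fractional drop under load = R_th/(R_th + R_L) = 685.8 / (685.8 + 132000) = 0.005169.
So the output falls by 0.517 %.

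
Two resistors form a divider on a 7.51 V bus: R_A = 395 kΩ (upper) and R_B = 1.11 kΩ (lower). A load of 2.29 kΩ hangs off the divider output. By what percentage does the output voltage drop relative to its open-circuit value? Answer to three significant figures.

32.6 %

Unloaded V = 7.51 × 1.11/396.1 = 0.02104 V.
Loaded: R_B‖R_L = 0.7476 kΩ, giving V = 7.51 × 0.7476/395.7 = 0.01419 V.
Drop = (0.02104 − 0.01419) / 0.02104 = 32.6 %.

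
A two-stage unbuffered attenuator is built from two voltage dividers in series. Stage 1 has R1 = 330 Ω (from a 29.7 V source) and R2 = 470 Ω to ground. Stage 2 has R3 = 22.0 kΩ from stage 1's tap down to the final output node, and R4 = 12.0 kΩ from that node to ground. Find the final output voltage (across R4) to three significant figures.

V_out ≈ 6.12 V

Stage 2 presents R3+R4 = 34000 Ω as a load on stage 1's tap.
Stage 1's lower leg becomes R2‖(R3+R4) = 463.6 Ω, so V_mid = 29.7 × 463.6/793.6 = 17.35 V.
Stage 2 is itself unloaded: V_out = V_mid × R4/(R3+R4) = 17.35 × 12000/34000 = 6.12 V.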